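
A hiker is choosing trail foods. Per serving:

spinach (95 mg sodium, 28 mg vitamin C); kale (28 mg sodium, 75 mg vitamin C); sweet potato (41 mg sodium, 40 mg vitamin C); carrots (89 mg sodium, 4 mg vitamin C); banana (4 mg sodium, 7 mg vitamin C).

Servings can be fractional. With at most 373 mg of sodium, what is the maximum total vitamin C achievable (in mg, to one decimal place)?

Vitamin C per mg sodium: kale 2.679, banana 1.75, sweet potato 0.9756, spinach 0.2947, carrots 0.04494.
With no serving limits, spend the whole sodium allowance on kale: 373 mg / 28 mg × 75 mg = 999.1 mg.

999.1 mg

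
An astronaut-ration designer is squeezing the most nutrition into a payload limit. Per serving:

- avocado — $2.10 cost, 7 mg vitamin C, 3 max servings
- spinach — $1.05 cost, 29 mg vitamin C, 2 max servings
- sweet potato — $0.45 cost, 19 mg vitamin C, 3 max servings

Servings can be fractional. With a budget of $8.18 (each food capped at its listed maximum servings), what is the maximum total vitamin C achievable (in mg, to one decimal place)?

Vitamin C per dollar: sweet potato 42.22, spinach 27.62, avocado 3.333.
Take 3 servings of sweet potato: spends $1.35, +57.0 mg vitamin C (running total 57.0 mg).
Take 2 servings of spinach: spends $2.10, +58.0 mg vitamin C (running total 115.0 mg).
Take 2.252 servings of avocado: spends $4.73, +15.8 mg vitamin C (running total 130.8 mg).
Greedy by best ratio exhausts the cost allowance optimally: 130.8 mg.

130.8 mg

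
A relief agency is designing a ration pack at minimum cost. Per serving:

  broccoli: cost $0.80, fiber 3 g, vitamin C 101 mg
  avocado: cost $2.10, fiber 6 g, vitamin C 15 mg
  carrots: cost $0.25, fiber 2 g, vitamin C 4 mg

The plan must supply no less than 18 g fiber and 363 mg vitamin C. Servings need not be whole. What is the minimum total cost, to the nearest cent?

broccoli only: max(18/3, 363/101) = 6 servings → $4.80.
avocado only: max(18/6, 363/15) = 24.2 servings → $50.82.
carrots only: max(18/2, 363/4) = 90.75 servings → $22.69.
broccoli + avocado with both tight: 3.401 servings and 1.299 servings → $5.45.
broccoli + carrots with both tight: 3.442 servings and 3.837 servings → $3.71.
avocado + carrots with both targets exact would need a negative amount; discard.
Cheapest feasible corner: $3.71.

$3.71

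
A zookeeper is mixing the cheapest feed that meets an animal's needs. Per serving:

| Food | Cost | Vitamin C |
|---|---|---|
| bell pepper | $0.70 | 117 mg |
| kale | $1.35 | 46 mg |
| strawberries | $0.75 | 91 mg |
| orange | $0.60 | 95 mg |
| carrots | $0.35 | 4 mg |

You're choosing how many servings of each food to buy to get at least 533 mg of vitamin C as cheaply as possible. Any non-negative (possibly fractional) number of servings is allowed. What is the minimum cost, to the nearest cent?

Cost per mg of vitamin C: bell pepper $0.0060, orange $0.0063, strawberries $0.0082, kale $0.0293, carrots $0.0875.
With no serving limits, use only bell pepper: 533 mg / 117 mg = 4.556 servings × $0.70 = $3.19.

$3.19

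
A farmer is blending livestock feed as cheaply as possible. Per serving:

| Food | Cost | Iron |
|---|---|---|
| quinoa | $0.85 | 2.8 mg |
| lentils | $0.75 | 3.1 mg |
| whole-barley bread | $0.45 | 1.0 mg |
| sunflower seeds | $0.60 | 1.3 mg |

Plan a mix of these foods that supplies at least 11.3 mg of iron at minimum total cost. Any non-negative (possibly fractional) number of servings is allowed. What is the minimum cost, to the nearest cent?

Cost per mg of iron: lentils $0.2419, quinoa $0.3036, whole-barley bread $0.4500, sunflower seeds $0.4615.
With no serving limits, use only lentils: 11.3 mg / 3.1 mg = 3.645 servings × $0.75 = $2.73.

$2.73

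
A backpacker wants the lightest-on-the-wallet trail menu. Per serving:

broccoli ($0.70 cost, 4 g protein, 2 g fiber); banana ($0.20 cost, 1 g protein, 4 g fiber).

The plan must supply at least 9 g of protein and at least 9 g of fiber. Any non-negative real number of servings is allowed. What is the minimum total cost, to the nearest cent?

Two binding constraints pin down two serving amounts, so the optimal mix uses at most two foods. The candidates are each food alone (scaled to the tighter of protein/fiber) and each pair with both constraints tight.
broccoli only: max(9/4, 9/2) = 4.5 servings → $3.15.
banana only: max(9/1, 9/4) = 9 servings → $1.80.
broccoli + banana with both tight: 1.929 servings and 1.286 servings → $1.61.
So the least-cost plan costs $1.61.

$1.61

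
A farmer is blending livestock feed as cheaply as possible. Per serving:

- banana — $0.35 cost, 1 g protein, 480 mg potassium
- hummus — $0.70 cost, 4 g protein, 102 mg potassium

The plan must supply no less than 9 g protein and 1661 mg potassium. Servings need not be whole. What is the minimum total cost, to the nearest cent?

The cheapest plan sits at a corner of the feasible region — with two constraints it uses at most two foods.
banana only: max(9/1, 1661/480) = 9 servings → $3.15.
hummus only: max(9/4, 1661/102) = 16.28 servings → $11.40.
banana + hummus with both tight: 3.15 servings and 1.463 servings → $2.13.
Cheapest feasible corner: $2.13.

$2.13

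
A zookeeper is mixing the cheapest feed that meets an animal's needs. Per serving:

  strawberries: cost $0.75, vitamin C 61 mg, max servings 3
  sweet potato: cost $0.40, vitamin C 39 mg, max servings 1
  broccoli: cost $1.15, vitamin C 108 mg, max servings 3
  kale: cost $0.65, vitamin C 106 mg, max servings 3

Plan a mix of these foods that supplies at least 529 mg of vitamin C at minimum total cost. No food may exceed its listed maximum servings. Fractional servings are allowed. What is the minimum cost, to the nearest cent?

$4.18

Cost per mg of vitamin C: kale $0.0061, sweet potato $0.0103, broccoli $0.0106, strawberries $0.0123.
Take 3 servings of kale: +318.0 mg vitamin C for $1.95 (total $1.95, still need 211.0 mg).
Take 1 serving of sweet potato: +39.0 mg vitamin C for $0.40 (total $2.35, still need 172.0 mg).
Take 1.593 servings of broccoli: +172.0 mg vitamin C for $1.83 (total $4.18, still need 0.0 mg).
Greedy by cheapest-per-mg is optimal for a single linear constraint, so the minimum cost is $4.18.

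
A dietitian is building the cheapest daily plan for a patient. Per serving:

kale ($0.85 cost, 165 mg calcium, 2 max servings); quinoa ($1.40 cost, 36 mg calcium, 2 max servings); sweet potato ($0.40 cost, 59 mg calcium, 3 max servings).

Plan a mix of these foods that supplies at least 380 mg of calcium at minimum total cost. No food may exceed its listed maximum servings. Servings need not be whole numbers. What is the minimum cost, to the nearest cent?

Cost per mg of calcium: kale $0.0052, sweet potato $0.0068, quinoa $0.0389.
Take 2 servings of kale: +330.0 mg calcium for $1.70 (total $1.70, still need 50.0 mg).
Take 0.8475 servings of sweet potato: +50.0 mg calcium for $0.34 (total $2.04, still need 0.0 mg).
Filling from the cheapest source first is optimal under one linear minimum: $2.04.

$2.04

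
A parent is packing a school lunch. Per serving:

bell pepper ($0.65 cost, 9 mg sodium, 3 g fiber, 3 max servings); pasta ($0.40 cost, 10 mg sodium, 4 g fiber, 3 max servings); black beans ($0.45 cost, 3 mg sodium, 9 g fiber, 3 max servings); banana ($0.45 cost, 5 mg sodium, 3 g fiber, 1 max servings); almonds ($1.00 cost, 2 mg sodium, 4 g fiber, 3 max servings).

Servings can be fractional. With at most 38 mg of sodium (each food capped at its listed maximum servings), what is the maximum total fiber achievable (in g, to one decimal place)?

49.2 g

Fiber per mg sodium: black beans 3, almonds 2, banana 0.6, pasta 0.4, bell pepper 0.3333.
Take 3 servings of black beans: uses 9 mg sodium, +27.0 g fiber (running total 27.0 g).
Take 3 servings of almonds: uses 6 mg sodium, +12.0 g fiber (running total 39.0 g).
Take 1 serving of banana: uses 5 mg sodium, +3.0 g fiber (running total 42.0 g).
Take 1.8 servings of pasta: uses 18 mg sodium, +7.2 g fiber (running total 49.2 g).
Greedy by best ratio exhausts the sodium allowance optimally: 49.2 g.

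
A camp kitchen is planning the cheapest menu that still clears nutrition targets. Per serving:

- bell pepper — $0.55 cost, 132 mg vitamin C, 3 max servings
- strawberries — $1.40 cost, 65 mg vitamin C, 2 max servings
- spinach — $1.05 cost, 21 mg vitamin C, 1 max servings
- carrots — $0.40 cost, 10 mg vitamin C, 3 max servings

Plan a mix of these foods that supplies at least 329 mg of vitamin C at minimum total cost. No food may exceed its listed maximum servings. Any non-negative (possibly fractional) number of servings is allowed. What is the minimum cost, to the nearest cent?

$1.37

Cost per mg of vitamin C: bell pepper $0.0042, strawberries $0.0215, carrots $0.0400, spinach $0.0500.
Take 2.492 servings of bell pepper: +329.0 mg vitamin C for $1.37 (total $1.37, still need 0.0 mg).
Greedy by cheapest-per-mg is optimal for a single linear constraint, so the minimum cost is $1.37.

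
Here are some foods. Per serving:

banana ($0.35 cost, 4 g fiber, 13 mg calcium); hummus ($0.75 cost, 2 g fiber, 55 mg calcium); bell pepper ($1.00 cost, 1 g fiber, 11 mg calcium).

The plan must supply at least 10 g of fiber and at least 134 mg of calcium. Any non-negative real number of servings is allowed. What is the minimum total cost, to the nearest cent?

$2.08

banana only: max(10/4, 134/13) = 10.31 servings → $3.61.
hummus only: max(10/2, 134/55) = 5 servings → $3.75.
bell pepper only: max(10/1, 134/11) = 12.18 servings → $12.18.
banana + hummus with both tight: 1.454 servings and 2.093 servings → $2.08.
banana + bell pepper: the both-tight solution has a negative serving — not a feasible corner.
hummus + bell pepper with both tight: 0.7273 servings and 8.545 servings → $9.09.
Cheapest feasible corner: $2.08.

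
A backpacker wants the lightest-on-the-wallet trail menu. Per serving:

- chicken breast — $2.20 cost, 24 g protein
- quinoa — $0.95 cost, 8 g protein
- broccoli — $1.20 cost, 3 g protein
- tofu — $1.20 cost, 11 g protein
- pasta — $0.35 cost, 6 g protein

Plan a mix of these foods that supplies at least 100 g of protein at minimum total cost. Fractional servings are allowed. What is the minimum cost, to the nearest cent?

Cost per g of protein: pasta $0.0583, chicken breast $0.0917, tofu $0.1091, quinoa $0.1187, broccoli $0.4000.
With no serving limits, use only pasta: 100 g / 6 g = 16.67 servings × $0.35 = $5.83.

$5.83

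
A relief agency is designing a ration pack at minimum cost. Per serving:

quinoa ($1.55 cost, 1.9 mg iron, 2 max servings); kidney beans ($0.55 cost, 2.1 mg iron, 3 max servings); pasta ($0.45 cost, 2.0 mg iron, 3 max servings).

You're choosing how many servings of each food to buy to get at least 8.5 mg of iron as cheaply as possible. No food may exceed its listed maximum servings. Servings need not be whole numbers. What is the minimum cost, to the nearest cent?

Cost per mg of iron: pasta $0.2250, kidney beans $0.2619, quinoa $0.8158.
Take 3 servings of pasta: +6.0 mg iron for $1.35 (total $1.35, still need 2.5 mg).
Take 1.19 servings of kidney beans: +2.5 mg iron for $0.65 (total $2.00, still need 0.0 mg).
Filling from the cheapest source first is optimal under one linear minimum: $2.00.

$2.00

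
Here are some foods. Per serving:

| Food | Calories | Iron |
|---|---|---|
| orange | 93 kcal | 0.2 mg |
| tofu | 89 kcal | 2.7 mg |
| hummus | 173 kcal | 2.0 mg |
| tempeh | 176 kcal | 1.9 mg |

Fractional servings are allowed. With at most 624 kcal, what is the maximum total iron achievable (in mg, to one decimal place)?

18.9 mg

Iron per kcal: tofu 0.03034, hummus 0.01156, tempeh 0.0108, orange 0.002151.
With no serving limits, spend the whole calories allowance on tofu: 624 kcal / 89 kcal × 2.7 mg = 18.9 mg.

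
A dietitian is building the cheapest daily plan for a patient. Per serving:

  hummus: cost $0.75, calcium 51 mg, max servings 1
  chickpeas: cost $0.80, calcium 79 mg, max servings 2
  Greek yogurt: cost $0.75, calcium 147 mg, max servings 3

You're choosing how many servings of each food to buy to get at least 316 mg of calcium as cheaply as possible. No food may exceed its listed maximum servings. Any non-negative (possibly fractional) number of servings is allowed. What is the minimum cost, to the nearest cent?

Cost per mg of calcium: Greek yogurt $0.0051, chickpeas $0.0101, hummus $0.0147.
Take 2.15 servings of Greek yogurt: +316.0 mg calcium for $1.61 (total $1.61, still need 0.0 mg).
Filling from the cheapest source first is optimal under one linear minimum: $1.61.

$1.61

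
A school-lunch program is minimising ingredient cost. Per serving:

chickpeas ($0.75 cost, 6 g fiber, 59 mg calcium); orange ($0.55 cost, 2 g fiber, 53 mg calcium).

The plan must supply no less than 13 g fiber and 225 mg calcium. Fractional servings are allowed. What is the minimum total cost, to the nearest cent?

With two linear requirements the optimum uses one or two foods; enumerate the corners.
chickpeas only: max(13/6, 225/59) = 3.814 servings → $2.86.
orange only: max(13/2, 225/53) = 6.5 servings → $3.58.
chickpeas + orange with both tight: 1.195 servings and 2.915 servings → $2.50.
The minimum over all feasible corners is $2.50.

$2.50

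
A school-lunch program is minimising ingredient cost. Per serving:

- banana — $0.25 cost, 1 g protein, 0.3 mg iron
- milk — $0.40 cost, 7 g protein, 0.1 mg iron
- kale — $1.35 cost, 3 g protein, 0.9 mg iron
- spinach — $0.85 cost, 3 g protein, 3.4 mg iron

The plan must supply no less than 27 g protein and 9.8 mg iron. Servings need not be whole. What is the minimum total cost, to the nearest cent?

This is a tiny linear program; its minimum lies at a vertex of the feasible set. List the vertices and price them.
banana only: max(27/1, 9.8/0.3) = 32.67 servings → $8.17.
milk only: max(27/7, 9.8/0.1) = 98 servings → $39.20.
kale only: max(27/3, 9.8/0.9) = 10.89 servings → $14.70.
spinach only: max(27/3, 9.8/3.4) = 9 servings → $7.65.
banana + milk: the both-tight solution has a negative serving — not a feasible corner.
banana + kale (both tight): parallel constraints — no distinct corner.
banana + spinach with both tight: 24.96 servings and 0.68 servings → $6.82.
milk + kale with both targets exact would need a negative amount; discard.
milk + spinach with both tight: 2.655 servings and 2.804 servings → $3.45.
kale + spinach with both tight: 8.32 servings and 0.68 servings → $11.81.
So the least-cost plan costs $3.45.

$3.45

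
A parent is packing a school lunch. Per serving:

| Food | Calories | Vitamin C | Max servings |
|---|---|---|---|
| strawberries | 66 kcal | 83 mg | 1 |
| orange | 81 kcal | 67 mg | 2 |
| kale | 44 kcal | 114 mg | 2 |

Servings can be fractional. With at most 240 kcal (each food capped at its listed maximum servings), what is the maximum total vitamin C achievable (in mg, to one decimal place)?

Vitamin C per kcal: kale 2.591, strawberries 1.258, orange 0.8272.
Take 2 servings of kale: uses 88 kcal, +228.0 mg vitamin C (running total 228.0 mg).
Take 1 serving of strawberries: uses 66 kcal, +83.0 mg vitamin C (running total 311.0 mg).
Take 1.062 servings of orange: uses 86 kcal, +71.1 mg vitamin C (running total 382.1 mg).
Greedy by best ratio exhausts the calories allowance optimally: 382.1 mg.

382.1 mg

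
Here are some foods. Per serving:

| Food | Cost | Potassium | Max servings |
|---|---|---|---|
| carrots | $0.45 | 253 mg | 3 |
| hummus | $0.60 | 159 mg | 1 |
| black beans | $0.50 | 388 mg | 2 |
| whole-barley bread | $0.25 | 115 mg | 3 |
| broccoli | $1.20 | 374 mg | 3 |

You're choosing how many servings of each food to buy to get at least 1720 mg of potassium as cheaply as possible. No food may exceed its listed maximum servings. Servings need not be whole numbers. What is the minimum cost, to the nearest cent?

Cost per mg of potassium: black beans $0.0013, carrots $0.0018, whole-barley bread $0.0022, broccoli $0.0032, hummus $0.0038.
Take 2 servings of black beans: +776.0 mg potassium for $1.00 (total $1.00, still need 944.0 mg).
Take 3 servings of carrots: +759.0 mg potassium for $1.35 (total $2.35, still need 185.0 mg).
Take 1.609 servings of whole-barley bread: +185.0 mg potassium for $0.40 (total $2.75, still need 0.0 mg).
Filling from the cheapest source first is optimal under one linear minimum: $2.75.

$2.75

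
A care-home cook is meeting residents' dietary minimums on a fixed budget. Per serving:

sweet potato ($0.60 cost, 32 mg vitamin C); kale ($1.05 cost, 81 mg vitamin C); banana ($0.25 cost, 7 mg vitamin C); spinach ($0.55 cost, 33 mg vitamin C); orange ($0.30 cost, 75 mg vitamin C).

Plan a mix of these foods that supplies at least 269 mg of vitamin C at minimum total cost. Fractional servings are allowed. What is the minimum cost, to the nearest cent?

Cost per mg of vitamin C: orange $0.0040, kale $0.0130, spinach $0.0167, sweet potato $0.0187, banana $0.0357.
With no serving limits, use only orange: 269 mg / 75 mg = 3.587 servings × $0.30 = $1.08.

$1.08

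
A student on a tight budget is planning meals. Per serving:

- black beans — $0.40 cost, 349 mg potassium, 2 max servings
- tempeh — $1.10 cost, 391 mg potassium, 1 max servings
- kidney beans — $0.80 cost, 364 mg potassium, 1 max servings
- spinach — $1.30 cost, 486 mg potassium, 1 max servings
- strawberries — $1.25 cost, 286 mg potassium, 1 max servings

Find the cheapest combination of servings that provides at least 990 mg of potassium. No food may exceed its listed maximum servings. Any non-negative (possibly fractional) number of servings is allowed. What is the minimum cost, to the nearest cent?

Cost per mg of potassium: black beans $0.0011, kidney beans $0.0022, spinach $0.0027, tempeh $0.0028, strawberries $0.0044.
Take 2 servings of black beans: +698.0 mg potassium for $0.80 (total $0.80, still need 292.0 mg).
Take 0.8022 servings of kidney beans: +292.0 mg potassium for $0.64 (total $1.44, still need 0.0 mg).
Greedy by cheapest-per-mg is optimal for a single linear constraint, so the minimum cost is $1.44.

$1.44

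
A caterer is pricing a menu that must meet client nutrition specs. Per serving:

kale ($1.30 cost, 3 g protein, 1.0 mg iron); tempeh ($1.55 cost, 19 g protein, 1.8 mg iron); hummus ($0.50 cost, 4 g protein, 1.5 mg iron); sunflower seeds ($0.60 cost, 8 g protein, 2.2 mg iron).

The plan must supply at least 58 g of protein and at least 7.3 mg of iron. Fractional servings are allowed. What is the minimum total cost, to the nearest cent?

$4.35

kale only: max(58/3, 7.3/1.0) = 19.33 servings → $25.13.
tempeh only: max(58/19, 7.3/1.8) = 4.056 servings → $6.29.
hummus only: max(58/4, 7.3/1.5) = 14.5 servings → $7.25.
sunflower seeds only: max(58/8, 7.3/2.2) = 7.25 servings → $4.35.
kale + tempeh with both tight: 2.522 servings and 2.654 servings → $7.39.
kale + hummus: intersection lies outside the first quadrant.
kale + sunflower seeds: the both-tight solution has a negative serving — not a feasible corner.
tempeh + hummus with both tight: 2.714 servings and 1.61 servings → $5.01.
tempeh + sunflower seeds with both tight: 2.526 servings and 1.252 servings → $4.67.
hummus + sunflower seeds: the both-tight solution has a negative serving — not a feasible corner.
Cheapest feasible corner: $4.35.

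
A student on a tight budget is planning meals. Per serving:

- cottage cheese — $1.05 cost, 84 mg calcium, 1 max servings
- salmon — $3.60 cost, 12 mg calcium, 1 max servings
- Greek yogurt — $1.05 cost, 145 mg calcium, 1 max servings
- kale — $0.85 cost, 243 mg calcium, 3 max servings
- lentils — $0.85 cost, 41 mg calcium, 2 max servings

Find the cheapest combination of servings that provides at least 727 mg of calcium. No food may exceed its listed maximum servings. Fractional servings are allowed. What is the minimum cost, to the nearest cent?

Cost per mg of calcium: kale $0.0035, Greek yogurt $0.0072, cottage cheese $0.0125, lentils $0.0207, salmon $0.3000.
Take 2.992 servings of kale: +727.0 mg calcium for $2.54 (total $2.54, still need 0.0 mg).
Greedy by cheapest-per-mg is optimal for a single linear constraint, so the minimum cost is $2.54.

$2.54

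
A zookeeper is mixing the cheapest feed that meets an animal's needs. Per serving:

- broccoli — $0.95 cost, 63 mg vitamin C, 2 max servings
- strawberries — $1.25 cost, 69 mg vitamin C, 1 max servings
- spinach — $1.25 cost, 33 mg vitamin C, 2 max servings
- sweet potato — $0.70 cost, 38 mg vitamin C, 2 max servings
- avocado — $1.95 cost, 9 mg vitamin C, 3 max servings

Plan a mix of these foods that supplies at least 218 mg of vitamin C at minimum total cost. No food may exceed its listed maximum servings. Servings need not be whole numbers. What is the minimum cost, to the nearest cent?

$3.57

Cost per mg of vitamin C: broccoli $0.0151, strawberries $0.0181, sweet potato $0.0184, spinach $0.0379, avocado $0.2167.
Take 2 servings of broccoli: +126.0 mg vitamin C for $1.90 (total $1.90, still need 92.0 mg).
Take 1 serving of strawberries: +69.0 mg vitamin C for $1.25 (total $3.15, still need 23.0 mg).
Take 0.6053 servings of sweet potato: +23.0 mg vitamin C for $0.42 (total $3.57, still need 0.0 mg).
Greedy by cheapest-per-mg is optimal for a single linear constraint, so the minimum cost is $3.57.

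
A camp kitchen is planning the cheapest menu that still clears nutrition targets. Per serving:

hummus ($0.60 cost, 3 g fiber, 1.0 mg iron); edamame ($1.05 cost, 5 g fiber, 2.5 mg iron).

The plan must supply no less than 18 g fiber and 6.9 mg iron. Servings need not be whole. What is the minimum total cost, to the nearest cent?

At the optimum either one food covers both requirements or two foods hit both targets exactly; no other combination can be cheaper.
hummus only: max(18/3, 6.9/1.0) = 6.9 servings → $4.14.
edamame only: max(18/5, 6.9/2.5) = 3.6 servings → $3.78.
hummus + edamame with both tight: 4.2 servings and 1.08 servings → $3.65.
Cheapest feasible corner: $3.65.

$3.65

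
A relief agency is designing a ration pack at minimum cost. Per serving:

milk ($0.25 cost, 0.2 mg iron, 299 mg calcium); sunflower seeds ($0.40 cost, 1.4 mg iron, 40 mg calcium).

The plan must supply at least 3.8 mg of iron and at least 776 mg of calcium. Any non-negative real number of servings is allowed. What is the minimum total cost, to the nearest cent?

Check every corner: each single food scaled to meet both minima, and each pair solved so both constraints bind.
milk only: max(3.8/0.2, 776/299) = 19 servings → $4.75.
sunflower seeds only: max(3.8/1.4, 776/40) = 19.4 servings → $7.76.
milk + sunflower seeds with both tight: 2.276 servings and 2.389 servings → $1.52.
The minimum over all feasible corners is $1.52.

$1.52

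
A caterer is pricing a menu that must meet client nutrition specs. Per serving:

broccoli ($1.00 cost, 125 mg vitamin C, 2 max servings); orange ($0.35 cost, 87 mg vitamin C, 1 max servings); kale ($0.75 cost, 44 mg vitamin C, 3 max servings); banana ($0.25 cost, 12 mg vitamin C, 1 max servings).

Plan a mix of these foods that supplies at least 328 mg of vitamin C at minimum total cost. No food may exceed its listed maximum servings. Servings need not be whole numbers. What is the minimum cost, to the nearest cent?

Cost per mg of vitamin C: orange $0.0040, broccoli $0.0080, kale $0.0170, banana $0.0208.
Take 1 serving of orange: +87.0 mg vitamin C for $0.35 (total $0.35, still need 241.0 mg).
Take 1.928 servings of broccoli: +241.0 mg vitamin C for $1.93 (total $2.28, still need 0.0 mg).
Filling from the cheapest source first is optimal under one linear minimum: $2.28.

$2.28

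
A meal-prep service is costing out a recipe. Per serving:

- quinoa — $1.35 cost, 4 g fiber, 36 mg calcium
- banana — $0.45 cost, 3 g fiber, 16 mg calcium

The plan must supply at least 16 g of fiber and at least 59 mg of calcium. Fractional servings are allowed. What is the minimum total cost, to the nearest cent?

With two linear requirements the optimum uses one or two foods; enumerate the corners.
quinoa only: max(16/4, 59/36) = 4 servings → $5.40.
banana only: max(16/3, 59/16) = 5.333 servings → $2.40.
quinoa + banana with both targets exact would need a negative amount; discard.
The minimum over all feasible corners is $2.40.

$2.40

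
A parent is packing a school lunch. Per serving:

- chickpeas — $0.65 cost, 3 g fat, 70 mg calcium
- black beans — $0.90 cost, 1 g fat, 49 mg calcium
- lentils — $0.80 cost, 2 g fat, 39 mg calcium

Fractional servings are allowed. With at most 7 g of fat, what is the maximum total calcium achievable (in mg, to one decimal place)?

Calcium per g fat: black beans 49, chickpeas 23.33, lentils 19.5.
With no serving limits, spend the whole fat allowance on black beans: 7 g / 1 g × 49 mg = 343.0 mg.

343.0 mg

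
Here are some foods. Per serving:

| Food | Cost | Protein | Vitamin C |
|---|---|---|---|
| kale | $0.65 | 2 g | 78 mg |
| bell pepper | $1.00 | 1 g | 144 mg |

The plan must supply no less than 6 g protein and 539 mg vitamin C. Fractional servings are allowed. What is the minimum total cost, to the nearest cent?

$3.91

Compare the cost at each extreme point of the feasible region.
kale only: max(6/2, 539/78) = 6.91 servings → $4.49.
bell pepper only: max(6/1, 539/144) = 6 servings → $6.00.
kale + bell pepper with both tight: 1.548 servings and 2.905 servings → $3.91.
The minimum over all feasible corners is $3.91.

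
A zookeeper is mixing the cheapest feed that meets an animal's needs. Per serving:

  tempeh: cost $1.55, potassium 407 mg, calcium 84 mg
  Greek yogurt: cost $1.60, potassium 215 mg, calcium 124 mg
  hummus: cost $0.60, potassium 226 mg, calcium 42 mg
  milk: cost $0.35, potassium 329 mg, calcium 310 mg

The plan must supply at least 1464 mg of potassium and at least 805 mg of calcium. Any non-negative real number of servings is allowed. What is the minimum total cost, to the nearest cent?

$1.56

Minimising a linear cost over {potassium ≥ 1464, calcium ≥ 805, servings ≥ 0} — the optimum is at a vertex, using one or two foods.
tempeh only: max(1464/407, 805/84) = 9.583 servings → $14.85.
Greek yogurt only: max(1464/215, 805/124) = 6.809 servings → $10.89.
hummus only: max(1464/226, 805/42) = 19.17 servings → $11.50.
milk only: max(1464/329, 805/310) = 4.45 servings → $1.56.
tempeh + Greek yogurt with both tight: 0.2611 servings and 6.315 servings → $10.51.
tempeh + hummus: intersection lies outside the first quadrant.
tempeh + milk with both tight: 1.918 servings and 2.077 servings → $3.70.
Greek yogurt + hummus with both tight: 6.341 servings and 0.4455 servings → $10.41.
Greek yogurt + milk: the both-tight solution has a negative serving — not a feasible corner.
hummus + milk with both tight: 3.36 servings and 2.141 servings → $2.77.
So the least-cost plan costs $1.56.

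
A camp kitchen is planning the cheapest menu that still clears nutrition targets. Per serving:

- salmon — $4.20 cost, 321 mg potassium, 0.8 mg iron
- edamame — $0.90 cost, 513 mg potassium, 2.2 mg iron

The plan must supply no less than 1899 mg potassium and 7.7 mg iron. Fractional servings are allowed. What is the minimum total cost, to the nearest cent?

$3.33

Minimising a linear cost over {potassium ≥ 1899, iron ≥ 7.7, servings ≥ 0} — the optimum is at a vertex, using one or two foods.
salmon only: max(1899/321, 7.7/0.8) = 9.625 servings → $40.42.
edamame only: max(1899/513, 7.7/2.2) = 3.702 servings → $3.33.
salmon + edamame with both tight: 0.7698 servings and 3.22 servings → $6.13.
So the least-cost plan costs $3.33.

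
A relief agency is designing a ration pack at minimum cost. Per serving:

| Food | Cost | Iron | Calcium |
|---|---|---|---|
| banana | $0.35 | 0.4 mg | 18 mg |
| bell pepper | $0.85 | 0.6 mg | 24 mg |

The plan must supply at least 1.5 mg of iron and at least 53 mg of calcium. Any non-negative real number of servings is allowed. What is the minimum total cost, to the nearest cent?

$1.31

This is a tiny linear program; its minimum lies at a vertex of the feasible set. List the vertices and price them.
banana only: max(1.5/0.4, 53/18) = 3.75 servings → $1.31.
bell pepper only: max(1.5/0.6, 53/24) = 2.5 servings → $2.12.
banana + bell pepper: intersection lies outside the first quadrant.
Cheapest feasible corner: $1.31.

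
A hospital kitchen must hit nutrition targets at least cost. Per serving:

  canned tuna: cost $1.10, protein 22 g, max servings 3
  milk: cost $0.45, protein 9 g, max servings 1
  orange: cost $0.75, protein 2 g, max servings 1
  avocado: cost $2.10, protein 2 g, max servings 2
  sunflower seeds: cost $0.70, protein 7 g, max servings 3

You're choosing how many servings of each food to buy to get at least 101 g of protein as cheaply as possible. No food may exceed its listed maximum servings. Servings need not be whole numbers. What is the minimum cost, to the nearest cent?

$9.75

Cost per g of protein: canned tuna $0.0500, milk $0.0500, sunflower seeds $0.1000, orange $0.3750, avocado $1.0500.
Take 3 servings of canned tuna: +66.0 g protein for $3.30 (total $3.30, still need 35.0 g).
Take 1 serving of milk: +9.0 g protein for $0.45 (total $3.75, still need 26.0 g).
Take 3 servings of sunflower seeds: +21.0 g protein for $2.10 (total $5.85, still need 5.0 g).
Take 1 serving of orange: +2.0 g protein for $0.75 (total $6.60, still need 3.0 g).
Take 1.5 servings of avocado: +3.0 g protein for $3.15 (total $9.75, still need 0.0 g).
Filling from the cheapest source first is optimal under one linear minimum: $9.75.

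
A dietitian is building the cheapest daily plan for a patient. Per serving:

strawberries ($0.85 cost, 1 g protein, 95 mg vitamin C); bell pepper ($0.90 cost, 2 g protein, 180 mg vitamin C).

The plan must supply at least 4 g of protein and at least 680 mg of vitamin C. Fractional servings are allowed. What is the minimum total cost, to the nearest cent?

With two linear requirements the optimum uses one or two foods; enumerate the corners.
strawberries only: max(4/1, 680/95) = 7.158 servings → $6.08.
bell pepper only: max(4/2, 680/180) = 3.778 servings → $3.40.
strawberries + bell pepper with both targets exact would need a negative amount; discard.
The minimum over all feasible corners is $3.40.

$3.40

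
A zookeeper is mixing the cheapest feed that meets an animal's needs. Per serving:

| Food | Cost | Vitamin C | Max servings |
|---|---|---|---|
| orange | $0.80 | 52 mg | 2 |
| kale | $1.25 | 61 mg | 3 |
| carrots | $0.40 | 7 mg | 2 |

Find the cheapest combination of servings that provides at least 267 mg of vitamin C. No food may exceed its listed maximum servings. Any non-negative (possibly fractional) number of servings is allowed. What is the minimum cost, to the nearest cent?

$4.94

Cost per mg of vitamin C: orange $0.0154, kale $0.0205, carrots $0.0571.
Take 2 servings of orange: +104.0 mg vitamin C for $1.60 (total $1.60, still need 163.0 mg).
Take 2.672 servings of kale: +163.0 mg vitamin C for $3.34 (total $4.94, still need 0.0 mg).
Greedy by cheapest-per-mg is optimal for a single linear constraint, so the minimum cost is $4.94.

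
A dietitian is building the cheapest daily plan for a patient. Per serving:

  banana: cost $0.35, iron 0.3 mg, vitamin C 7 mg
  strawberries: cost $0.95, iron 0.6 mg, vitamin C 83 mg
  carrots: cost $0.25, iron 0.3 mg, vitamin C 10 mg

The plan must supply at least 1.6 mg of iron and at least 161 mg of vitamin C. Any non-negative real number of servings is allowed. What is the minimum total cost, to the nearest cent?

Check every corner: each single food scaled to meet both minima, and each pair solved so both constraints bind.
banana only: max(1.6/0.3, 161/7) = 23 servings → $8.05.
strawberries only: max(1.6/0.6, 161/83) = 2.667 servings → $2.53.
carrots only: max(1.6/0.3, 161/10) = 16.1 servings → $4.03.
banana + strawberries with both tight: 1.749 servings and 1.792 servings → $2.31.
banana + carrots: intersection lies outside the first quadrant.
strawberries + carrots with both tight: 1.709 servings and 1.915 servings → $2.10.
Cheapest feasible corner: $2.10.

$2.10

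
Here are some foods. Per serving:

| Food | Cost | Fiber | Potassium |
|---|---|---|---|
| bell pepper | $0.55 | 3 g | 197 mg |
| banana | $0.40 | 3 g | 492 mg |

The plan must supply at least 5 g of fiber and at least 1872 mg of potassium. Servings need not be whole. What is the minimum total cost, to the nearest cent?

Minimising a linear cost over {fiber ≥ 5, potassium ≥ 1872, servings ≥ 0} — the optimum is at a vertex, using one or two foods.
bell pepper only: max(5/3, 1872/197) = 9.503 servings → $5.23.
banana only: max(5/3, 1872/492) = 3.805 servings → $1.52.
bell pepper + banana: the both-tight solution has a negative serving — not a feasible corner.
Cheapest feasible corner: $1.52.

$1.52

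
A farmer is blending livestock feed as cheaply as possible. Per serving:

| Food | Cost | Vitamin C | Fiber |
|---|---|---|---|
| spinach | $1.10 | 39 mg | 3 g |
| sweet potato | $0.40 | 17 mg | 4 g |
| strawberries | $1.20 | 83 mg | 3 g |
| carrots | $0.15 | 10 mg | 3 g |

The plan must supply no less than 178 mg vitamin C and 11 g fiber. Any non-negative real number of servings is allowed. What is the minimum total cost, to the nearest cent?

$2.58

spinach only: max(178/39, 11/3) = 4.564 servings → $5.02.
sweet potato only: max(178/17, 11/4) = 10.47 servings → $4.19.
strawberries only: max(178/83, 11/3) = 3.667 servings → $4.40.
carrots only: max(178/10, 11/3) = 17.8 servings → $2.67.
spinach + sweet potato: the both-tight solution has a negative serving — not a feasible corner.
spinach + strawberries with both tight: 2.871 servings and 0.7955 servings → $4.11.
spinach + carrots: the both-tight solution has a negative serving — not a feasible corner.
sweet potato + strawberries with both tight: 1.349 servings and 1.868 servings → $2.78.
sweet potato + carrots: the both-tight solution has a negative serving — not a feasible corner.
strawberries + carrots with both tight: 1.936 servings and 1.731 servings → $2.58.
Cheapest feasible corner: $2.58.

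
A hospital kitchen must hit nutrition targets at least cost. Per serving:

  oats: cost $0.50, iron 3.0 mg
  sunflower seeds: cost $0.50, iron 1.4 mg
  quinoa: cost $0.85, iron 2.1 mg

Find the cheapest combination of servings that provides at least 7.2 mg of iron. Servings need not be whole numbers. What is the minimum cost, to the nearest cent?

Cost per mg of iron: oats $0.1667, sunflower seeds $0.3571, quinoa $0.4048.
With no serving limits, use only oats: 7.2 mg / 3.0 mg = 2.4 servings × $0.50 = $1.20.

$1.20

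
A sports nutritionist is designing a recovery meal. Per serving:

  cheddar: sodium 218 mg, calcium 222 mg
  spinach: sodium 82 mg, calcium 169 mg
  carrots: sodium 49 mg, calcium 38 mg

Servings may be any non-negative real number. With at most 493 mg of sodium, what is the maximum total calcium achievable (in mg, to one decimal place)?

1016.1 mg

Calcium per mg sodium: spinach 2.061, cheddar 1.018, carrots 0.7755.
With no serving limits, spend the whole sodium allowance on spinach: 493 mg / 82 mg × 169 mg = 1016.1 mg.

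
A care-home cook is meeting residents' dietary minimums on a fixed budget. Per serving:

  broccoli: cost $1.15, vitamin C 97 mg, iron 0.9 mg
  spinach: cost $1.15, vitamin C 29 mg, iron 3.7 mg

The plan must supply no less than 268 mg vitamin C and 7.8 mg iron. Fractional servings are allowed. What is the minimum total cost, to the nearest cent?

$4.43

This is a tiny linear program; its minimum lies at a vertex of the feasible set. List the vertices and price them.
broccoli only: max(268/97, 7.8/0.9) = 8.667 servings → $9.97.
spinach only: max(268/29, 7.8/3.7) = 9.241 servings → $10.63.
broccoli + spinach with both tight: 2.3 servings and 1.549 servings → $4.43.
So the least-cost plan costs $4.43.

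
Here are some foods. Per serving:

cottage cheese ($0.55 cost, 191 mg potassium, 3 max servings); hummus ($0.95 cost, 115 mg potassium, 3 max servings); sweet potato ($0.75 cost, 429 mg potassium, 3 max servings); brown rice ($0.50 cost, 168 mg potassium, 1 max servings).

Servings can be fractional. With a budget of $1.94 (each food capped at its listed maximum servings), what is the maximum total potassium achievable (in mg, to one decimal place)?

Potassium per dollar: sweet potato 572, cottage cheese 347.3, brown rice 336, hummus 121.1.
Take 2.587 servings of sweet potato: spends $1.94, +1109.7 mg potassium (running total 1109.7 mg).
Filling greedily by potassium-per-dollar is optimal for one linear limit, giving 1109.7 mg.

1109.7 mg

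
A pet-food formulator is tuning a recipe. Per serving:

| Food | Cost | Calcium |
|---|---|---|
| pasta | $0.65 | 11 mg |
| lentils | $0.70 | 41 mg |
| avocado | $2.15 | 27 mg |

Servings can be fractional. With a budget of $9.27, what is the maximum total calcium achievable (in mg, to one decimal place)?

Calcium per dollar: lentils 58.57, pasta 16.92, avocado 12.56.
With no serving limits, spend the whole cost allowance on lentils: $9.27 / $0.70 × 41 mg = 543.0 mg.

543.0 mg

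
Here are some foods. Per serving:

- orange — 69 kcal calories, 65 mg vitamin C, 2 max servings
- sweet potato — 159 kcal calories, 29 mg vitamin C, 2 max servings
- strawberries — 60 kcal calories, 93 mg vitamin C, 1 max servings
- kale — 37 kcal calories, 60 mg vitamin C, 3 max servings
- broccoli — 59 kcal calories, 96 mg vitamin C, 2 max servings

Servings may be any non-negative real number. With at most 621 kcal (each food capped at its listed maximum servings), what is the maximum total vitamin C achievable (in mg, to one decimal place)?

630.4 mg

Vitamin C per kcal: broccoli 1.627, kale 1.622, strawberries 1.55, orange 0.942, sweet potato 0.1824.
Take 2 servings of broccoli: uses 118 kcal, +192.0 mg vitamin C (running total 192.0 mg).
Take 3 servings of kale: uses 111 kcal, +180.0 mg vitamin C (running total 372.0 mg).
Take 1 serving of strawberries: uses 60 kcal, +93.0 mg vitamin C (running total 465.0 mg).
Take 2 servings of orange: uses 138 kcal, +130.0 mg vitamin C (running total 595.0 mg).
Take 1.22 servings of sweet potato: uses 194 kcal, +35.4 mg vitamin C (running total 630.4 mg).
Greedy by best ratio exhausts the calories allowance optimally: 630.4 mg.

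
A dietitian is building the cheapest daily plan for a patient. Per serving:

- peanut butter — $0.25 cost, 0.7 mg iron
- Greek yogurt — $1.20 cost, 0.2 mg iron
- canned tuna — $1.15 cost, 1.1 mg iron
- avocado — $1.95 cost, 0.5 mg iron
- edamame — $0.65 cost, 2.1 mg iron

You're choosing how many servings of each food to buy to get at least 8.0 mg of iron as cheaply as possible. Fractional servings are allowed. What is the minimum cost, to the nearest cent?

Cost per mg of iron: edamame $0.3095, peanut butter $0.3571, canned tuna $1.0455, avocado $3.9000, Greek yogurt $6.0000.
With no serving limits, use only edamame: 8.0 mg / 2.1 mg = 3.81 servings × $0.65 = $2.48.

$2.48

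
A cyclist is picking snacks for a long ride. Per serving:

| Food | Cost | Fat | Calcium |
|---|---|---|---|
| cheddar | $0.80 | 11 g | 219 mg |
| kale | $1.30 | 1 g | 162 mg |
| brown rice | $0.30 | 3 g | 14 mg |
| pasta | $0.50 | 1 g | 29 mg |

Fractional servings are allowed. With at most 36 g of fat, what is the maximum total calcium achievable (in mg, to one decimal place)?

Calcium per g fat: kale 162, pasta 29, cheddar 19.91, brown rice 4.667.
With no serving limits, spend the whole fat allowance on kale: 36 g / 1 g × 162 mg = 5832.0 mg.

5832.0 mg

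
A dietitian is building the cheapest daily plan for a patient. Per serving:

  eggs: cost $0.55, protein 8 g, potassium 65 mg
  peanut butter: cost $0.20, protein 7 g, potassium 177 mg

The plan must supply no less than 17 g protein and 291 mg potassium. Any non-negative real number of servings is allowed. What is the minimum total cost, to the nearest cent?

With two linear requirements the optimum uses one or two foods; enumerate the corners.
eggs only: max(17/8, 291/65) = 4.477 servings → $2.46.
peanut butter only: max(17/7, 291/177) = 2.429 servings → $0.49.
eggs + peanut butter with both tight: 1.011 servings and 1.273 servings → $0.81.
So the least-cost plan costs $0.49.

$0.49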